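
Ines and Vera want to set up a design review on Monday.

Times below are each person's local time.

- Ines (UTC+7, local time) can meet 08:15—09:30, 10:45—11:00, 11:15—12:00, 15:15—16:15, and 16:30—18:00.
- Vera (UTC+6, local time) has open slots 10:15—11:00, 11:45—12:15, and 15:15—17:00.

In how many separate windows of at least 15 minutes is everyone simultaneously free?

Ines → UTC: 01:15–02:30, 03:45–04:00, 04:15–05:00, 08:15–09:15, 09:30–11:00.
Vera → UTC: 04:15–05:00, 05:45–06:15, 09:15–11:00.
Ines ∩ Vera: 04:15–05:00, 09:30–11:00.
Windows ≥ 15 min: 04:15–05:00, 09:30–11:00.
That's 2 windows.

2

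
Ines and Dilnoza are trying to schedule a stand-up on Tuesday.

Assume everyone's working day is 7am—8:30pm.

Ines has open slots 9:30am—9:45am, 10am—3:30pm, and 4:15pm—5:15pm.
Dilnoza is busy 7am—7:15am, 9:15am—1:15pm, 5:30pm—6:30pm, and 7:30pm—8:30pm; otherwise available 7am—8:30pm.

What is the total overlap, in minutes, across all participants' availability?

Dilnoza free within 07:00–20:30: 07:15–09:15, 13:15–17:30, 18:30–19:30.
Ines ∩ Dilnoza: 13:15–15:30, 16:15–17:15.
Total common minutes: 135 + 60 = 195.

195 minutes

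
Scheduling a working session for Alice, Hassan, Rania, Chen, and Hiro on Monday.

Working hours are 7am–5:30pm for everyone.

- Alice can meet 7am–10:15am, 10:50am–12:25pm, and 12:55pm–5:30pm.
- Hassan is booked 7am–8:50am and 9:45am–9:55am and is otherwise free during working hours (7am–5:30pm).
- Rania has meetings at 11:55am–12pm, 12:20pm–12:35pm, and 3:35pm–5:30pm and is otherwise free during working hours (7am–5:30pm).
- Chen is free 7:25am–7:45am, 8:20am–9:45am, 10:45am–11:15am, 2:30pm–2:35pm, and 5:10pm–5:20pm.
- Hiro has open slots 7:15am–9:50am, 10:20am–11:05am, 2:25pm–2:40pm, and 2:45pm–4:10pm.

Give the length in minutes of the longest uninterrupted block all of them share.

55 minutes

Hassan free within 07:00–17:30: 08:50–09:45, 09:55–17:30.
Rania free within 07:00–17:30: 07:00–11:55, 12:00–12:20, 12:35–15:35.
Alice ∩ Hassan: 08:50–09:45, 09:55–10:15, 10:50–12:25, 12:55–17:30.
Alice ∩ Hassan ∩ Rania: 08:50–09:45, 09:55–10:15, 10:50–11:55, 12:00–12:20, 12:55–15:35.
Alice ∩ Hassan ∩ Rania ∩ Chen: 08:50–09:45, 10:50–11:15, 14:30–14:35.
Alice ∩ Hassan ∩ Rania ∩ Chen ∩ Hiro: 08:50–09:45, 10:50–11:05, 14:30–14:35.
Common window lengths: 55, 15, 5 min; longest is 55.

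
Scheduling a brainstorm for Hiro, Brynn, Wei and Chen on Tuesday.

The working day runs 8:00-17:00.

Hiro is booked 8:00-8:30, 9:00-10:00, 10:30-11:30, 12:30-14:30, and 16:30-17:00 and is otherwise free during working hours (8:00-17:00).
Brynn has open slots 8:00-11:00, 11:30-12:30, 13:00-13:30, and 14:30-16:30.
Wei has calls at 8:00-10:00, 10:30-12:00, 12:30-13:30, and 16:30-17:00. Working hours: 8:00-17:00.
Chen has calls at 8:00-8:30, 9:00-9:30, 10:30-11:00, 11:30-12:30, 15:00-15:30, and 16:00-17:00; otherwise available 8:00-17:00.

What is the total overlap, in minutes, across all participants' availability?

Hiro free within 08:00–17:00: 08:30–09:00, 10:00–10:30, 11:30–12:30, 14:30–16:30.
Wei free within 08:00–17:00: 10:00–10:30, 12:00–12:30, 13:30–16:30.
Chen free within 08:00–17:00: 08:30–09:00, 09:30–10:30, 11:00–11:30, 12:30–15:00, 15:30–16:00.
Hiro ∩ Brynn: 08:30–09:00, 10:00–10:30, 11:30–12:30, 14:30–16:30.
Hiro ∩ Brynn ∩ Wei: 10:00–10:30, 12:00–12:30, 14:30–16:30.
Hiro ∩ Brynn ∩ Wei ∩ Chen: 10:00–10:30, 14:30–15:00, 15:30–16:00.
Total common minutes: 30 + 30 + 30 = 90.

90 minutes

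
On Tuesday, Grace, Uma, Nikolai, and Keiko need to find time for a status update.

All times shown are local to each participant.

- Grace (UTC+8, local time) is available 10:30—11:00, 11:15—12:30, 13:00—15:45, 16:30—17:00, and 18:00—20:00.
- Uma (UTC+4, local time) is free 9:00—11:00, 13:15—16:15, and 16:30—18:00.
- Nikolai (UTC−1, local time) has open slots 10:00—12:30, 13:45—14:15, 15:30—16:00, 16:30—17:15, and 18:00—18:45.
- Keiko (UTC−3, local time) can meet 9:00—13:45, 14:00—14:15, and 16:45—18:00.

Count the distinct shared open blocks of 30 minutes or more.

Grace → UTC: 02:30–03:00, 03:15–04:30, 05:00–07:45, 08:30–09:00, 10:00–12:00.
Uma → UTC: 05:00–07:00, 09:15–12:15, 12:30–14:00.
Nikolai → UTC: 11:00–13:30, 14:45–15:15, 16:30–17:00, 17:30–18:15, 19:00–19:45.
Keiko → UTC: 12:00–16:45, 17:00–17:15, 19:45–21:00.
Grace ∩ Uma: 05:00–07:00, 10:00–12:00.
Grace ∩ Uma ∩ Nikolai: 11:00–12:00.
Grace ∩ Uma ∩ Nikolai ∩ Keiko: (none).
Windows ≥ 30 min: (none).
That's 0 windows.

0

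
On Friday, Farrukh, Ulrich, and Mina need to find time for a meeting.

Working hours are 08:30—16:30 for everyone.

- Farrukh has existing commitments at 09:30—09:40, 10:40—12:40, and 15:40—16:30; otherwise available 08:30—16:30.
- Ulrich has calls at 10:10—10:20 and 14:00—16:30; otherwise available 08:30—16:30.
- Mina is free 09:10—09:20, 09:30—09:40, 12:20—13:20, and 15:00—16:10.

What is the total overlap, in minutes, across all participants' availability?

Farrukh free within 08:30–16:30: 08:30–09:30, 09:40–10:40, 12:40–15:40.
Ulrich free within 08:30–16:30: 08:30–10:10, 10:20–14:00.
Farrukh ∩ Ulrich: 08:30–09:30, 09:40–10:10, 10:20–10:40, 12:40–14:00.
Farrukh ∩ Ulrich ∩ Mina: 09:10–09:20, 12:40–13:20.
Total common minutes: 10 + 40 = 50.

50 minutes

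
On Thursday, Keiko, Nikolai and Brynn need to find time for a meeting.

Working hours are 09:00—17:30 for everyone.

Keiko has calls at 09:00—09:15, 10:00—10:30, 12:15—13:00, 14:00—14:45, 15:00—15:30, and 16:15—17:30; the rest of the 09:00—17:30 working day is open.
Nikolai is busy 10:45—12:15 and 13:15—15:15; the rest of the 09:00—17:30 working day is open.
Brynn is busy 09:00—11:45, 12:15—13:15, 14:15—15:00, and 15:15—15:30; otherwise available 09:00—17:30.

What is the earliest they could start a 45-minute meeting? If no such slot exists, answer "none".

Keiko free within 09:00–17:30: 09:15–10:00, 10:30–12:15, 13:00–14:00, 14:45–15:00, 15:30–16:15.
Nikolai free within 09:00–17:30: 09:00–10:45, 12:15–13:15, 15:15–17:30.
Brynn free within 09:00–17:30: 11:45–12:15, 13:15–14:15, 15:00–15:15, 15:30–17:30.
Keiko ∩ Nikolai: 09:15–10:00, 10:30–10:45, 13:00–13:15, 15:30–16:15.
Keiko ∩ Nikolai ∩ Brynn: 15:30–16:15.
Windows ≥ 45 min: 15:30–16:15.
Earliest such window starts at 15:30.

15:30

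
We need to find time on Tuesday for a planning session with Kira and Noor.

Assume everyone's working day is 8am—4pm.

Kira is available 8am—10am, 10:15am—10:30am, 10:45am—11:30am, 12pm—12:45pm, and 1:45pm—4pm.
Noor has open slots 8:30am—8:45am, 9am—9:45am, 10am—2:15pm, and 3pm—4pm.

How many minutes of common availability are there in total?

255 minutes

Kira ∩ Noor: 08:30–08:45, 09:00–09:45, 10:15–10:30, 10:45–11:30, 12:00–12:45, 13:45–14:15, 15:00–16:00.
Total common minutes: 15 + 45 + 15 + 45 + 45 + 30 + 60 = 255.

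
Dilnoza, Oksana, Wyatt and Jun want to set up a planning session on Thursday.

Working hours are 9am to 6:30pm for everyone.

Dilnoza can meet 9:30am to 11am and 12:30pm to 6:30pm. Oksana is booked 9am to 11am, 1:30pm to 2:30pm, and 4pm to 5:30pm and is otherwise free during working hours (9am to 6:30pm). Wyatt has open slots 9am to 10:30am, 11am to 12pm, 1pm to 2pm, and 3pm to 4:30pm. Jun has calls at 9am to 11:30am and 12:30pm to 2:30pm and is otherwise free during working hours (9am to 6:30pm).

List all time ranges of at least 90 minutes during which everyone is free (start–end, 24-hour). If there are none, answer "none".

Oksana free within 09:00–18:30: 11:00–13:30, 14:30–16:00, 17:30–18:30.
Jun free within 09:00–18:30: 11:30–12:30, 14:30–18:30.
Dilnoza ∩ Oksana: 12:30–13:30, 14:30–16:00, 17:30–18:30.
Dilnoza ∩ Oksana ∩ Wyatt: 13:00–13:30, 15:00–16:00.
Dilnoza ∩ Oksana ∩ Wyatt ∩ Jun: 15:00–16:00.
Windows ≥ 90 min: (none).

none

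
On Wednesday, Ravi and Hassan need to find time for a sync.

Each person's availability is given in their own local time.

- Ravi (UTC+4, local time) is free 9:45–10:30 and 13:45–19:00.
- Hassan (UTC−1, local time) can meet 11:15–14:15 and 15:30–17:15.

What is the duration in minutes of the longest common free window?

Ravi → UTC: 05:45–06:30, 09:45–15:00.
Hassan → UTC: 12:15–15:15, 16:30–18:15.
Ravi ∩ Hassan: 12:15–15:00.
Single common window of 165 minutes.

165 minutes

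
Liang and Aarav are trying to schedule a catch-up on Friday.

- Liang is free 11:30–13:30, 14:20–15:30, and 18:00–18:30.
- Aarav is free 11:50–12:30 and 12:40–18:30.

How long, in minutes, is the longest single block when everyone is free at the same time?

70 minutes

Liang ∩ Aarav: 11:50–12:30, 12:40–13:30, 14:20–15:30, 18:00–18:30.
Common window lengths: 40, 50, 70, 30 min; longest is 70.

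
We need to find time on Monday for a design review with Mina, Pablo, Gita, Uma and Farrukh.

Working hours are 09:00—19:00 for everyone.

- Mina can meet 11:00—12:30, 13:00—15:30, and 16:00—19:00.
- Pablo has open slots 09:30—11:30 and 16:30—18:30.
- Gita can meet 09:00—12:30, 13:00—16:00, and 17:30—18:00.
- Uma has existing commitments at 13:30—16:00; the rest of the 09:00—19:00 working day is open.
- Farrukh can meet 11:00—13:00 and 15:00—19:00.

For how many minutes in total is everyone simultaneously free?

Uma free within 09:00–19:00: 09:00–13:30, 16:00–19:00.
Mina ∩ Pablo: 11:00–11:30, 16:30–18:30.
Mina ∩ Pablo ∩ Gita: 11:00–11:30, 17:30–18:00.
Mina ∩ Pablo ∩ Gita ∩ Uma: 11:00–11:30, 17:30–18:00.
Mina ∩ Pablo ∩ Gita ∩ Uma ∩ Farrukh: 11:00–11:30, 17:30–18:00.
Total common minutes: 30 + 30 = 60.

60 minutes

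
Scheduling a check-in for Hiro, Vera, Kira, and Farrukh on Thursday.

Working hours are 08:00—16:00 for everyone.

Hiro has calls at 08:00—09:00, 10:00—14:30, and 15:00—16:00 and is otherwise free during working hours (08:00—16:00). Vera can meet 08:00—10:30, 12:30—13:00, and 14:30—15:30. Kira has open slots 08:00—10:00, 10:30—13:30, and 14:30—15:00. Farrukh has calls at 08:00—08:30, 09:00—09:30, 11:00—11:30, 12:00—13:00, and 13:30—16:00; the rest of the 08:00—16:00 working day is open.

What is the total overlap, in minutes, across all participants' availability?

30 minutes

Hiro free within 08:00–16:00: 09:00–10:00, 14:30–15:00.
Farrukh free within 08:00–16:00: 08:30–09:00, 09:30–11:00, 11:30–12:00, 13:00–13:30.
Hiro ∩ Vera: 09:00–10:00, 14:30–15:00.
Hiro ∩ Vera ∩ Kira: 09:00–10:00, 14:30–15:00.
Hiro ∩ Vera ∩ Kira ∩ Farrukh: 09:30–10:00.
Total common minutes: 30.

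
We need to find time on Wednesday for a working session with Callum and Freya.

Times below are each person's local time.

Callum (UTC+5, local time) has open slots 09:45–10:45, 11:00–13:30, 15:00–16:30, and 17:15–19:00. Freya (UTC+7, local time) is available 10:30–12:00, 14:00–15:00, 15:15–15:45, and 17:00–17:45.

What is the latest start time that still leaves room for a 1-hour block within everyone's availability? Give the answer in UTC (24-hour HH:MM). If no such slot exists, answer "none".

07:00

Callum → UTC: 04:45–05:45, 06:00–08:30, 10:00–11:30, 12:15–14:00.
Freya → UTC: 03:30–05:00, 07:00–08:00, 08:15–08:45, 10:00–10:45.
Callum ∩ Freya: 04:45–05:00, 07:00–08:00, 08:15–08:30, 10:00–10:45.
Windows ≥ 60 min: 07:00–08:00.
Latest start in the last window 07:00–08:00 is 08:00 − 60 min = 07:00.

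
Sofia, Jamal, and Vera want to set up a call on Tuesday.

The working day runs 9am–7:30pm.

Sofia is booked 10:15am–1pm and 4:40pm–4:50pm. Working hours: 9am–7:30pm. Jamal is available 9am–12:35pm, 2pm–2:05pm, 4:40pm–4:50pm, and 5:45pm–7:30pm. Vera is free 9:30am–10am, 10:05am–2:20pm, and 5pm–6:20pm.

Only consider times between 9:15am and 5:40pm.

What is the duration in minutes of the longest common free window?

Sofia free within 09:00–19:30: 09:00–10:15, 13:00–16:40, 16:50–19:30.
Sofia ∩ Jamal: 09:00–10:15, 14:00–14:05, 17:45–19:30.
Sofia ∩ Jamal ∩ Vera: 09:30–10:00, 10:05–10:15, 14:00–14:05, 17:45–18:20.
Restricted to 09:15–17:40: 09:30–10:00, 10:05–10:15, 14:00–14:05.
Common window lengths: 30, 10, 5 min; longest is 30.

30 minutes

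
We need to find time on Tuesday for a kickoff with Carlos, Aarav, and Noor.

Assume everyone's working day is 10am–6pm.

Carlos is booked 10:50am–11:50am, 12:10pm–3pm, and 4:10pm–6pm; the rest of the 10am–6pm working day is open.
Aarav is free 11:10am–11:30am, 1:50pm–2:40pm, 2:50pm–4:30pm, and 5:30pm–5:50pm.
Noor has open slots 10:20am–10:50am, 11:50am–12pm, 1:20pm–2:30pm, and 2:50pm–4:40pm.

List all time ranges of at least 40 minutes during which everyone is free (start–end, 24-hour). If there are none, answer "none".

Carlos free within 10:00–18:00: 10:00–10:50, 11:50–12:10, 15:00–16:10.
Carlos ∩ Aarav: 15:00–16:10.
Carlos ∩ Aarav ∩ Noor: 15:00–16:10.
Windows ≥ 40 min: 15:00–16:10.

15:00–16:10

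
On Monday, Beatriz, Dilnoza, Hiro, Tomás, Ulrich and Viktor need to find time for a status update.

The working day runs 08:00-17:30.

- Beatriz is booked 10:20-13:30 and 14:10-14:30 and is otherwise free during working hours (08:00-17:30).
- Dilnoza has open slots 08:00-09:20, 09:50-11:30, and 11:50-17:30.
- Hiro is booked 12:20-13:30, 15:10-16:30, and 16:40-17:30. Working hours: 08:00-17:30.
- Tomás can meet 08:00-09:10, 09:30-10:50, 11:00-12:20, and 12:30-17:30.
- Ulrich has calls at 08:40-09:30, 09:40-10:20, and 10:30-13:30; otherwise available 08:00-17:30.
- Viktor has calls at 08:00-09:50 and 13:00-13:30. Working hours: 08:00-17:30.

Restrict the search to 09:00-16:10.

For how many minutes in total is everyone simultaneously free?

Beatriz free within 08:00–17:30: 08:00–10:20, 13:30–14:10, 14:30–17:30.
Hiro free within 08:00–17:30: 08:00–12:20, 13:30–15:10, 16:30–16:40.
Ulrich free within 08:00–17:30: 08:00–08:40, 09:30–09:40, 10:20–10:30, 13:30–17:30.
Viktor free within 08:00–17:30: 09:50–13:00, 13:30–17:30.
Beatriz ∩ Dilnoza: 08:00–09:20, 09:50–10:20, 13:30–14:10, 14:30–17:30.
Beatriz ∩ Dilnoza ∩ Hiro: 08:00–09:20, 09:50–10:20, 13:30–14:10, 14:30–15:10, 16:30–16:40.
Beatriz ∩ Dilnoza ∩ Hiro ∩ Tomás: 08:00–09:10, 09:50–10:20, 13:30–14:10, 14:30–15:10, 16:30–16:40.
Beatriz ∩ Dilnoza ∩ Hiro ∩ Tomás ∩ Ulrich: 08:00–08:40, 13:30–14:10, 14:30–15:10, 16:30–16:40.
Beatriz ∩ Dilnoza ∩ Hiro ∩ Tomás ∩ Ulrich ∩ Viktor: 13:30–14:10, 14:30–15:10, 16:30–16:40.
Restricted to 09:00–16:10: 13:30–14:10, 14:30–15:10.
Total common minutes: 40 + 40 = 80.

80 minutes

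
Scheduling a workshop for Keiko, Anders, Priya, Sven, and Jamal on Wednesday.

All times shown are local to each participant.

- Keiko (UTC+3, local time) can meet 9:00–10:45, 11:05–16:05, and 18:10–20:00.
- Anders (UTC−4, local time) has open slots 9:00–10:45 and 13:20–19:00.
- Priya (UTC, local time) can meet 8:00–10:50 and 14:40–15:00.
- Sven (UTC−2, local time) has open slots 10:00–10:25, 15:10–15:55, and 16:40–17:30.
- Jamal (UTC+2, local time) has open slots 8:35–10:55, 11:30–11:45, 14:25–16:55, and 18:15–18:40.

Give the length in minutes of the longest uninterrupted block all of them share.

Keiko → UTC: 06:00–07:45, 08:05–13:05, 15:10–17:00.
Anders → UTC: 13:00–14:45, 17:20–23:00.
Priya → UTC: 08:00–10:50, 14:40–15:00.
Sven → UTC: 12:00–12:25, 17:10–17:55, 18:40–19:30.
Jamal → UTC: 06:35–08:55, 09:30–09:45, 12:25–14:55, 16:15–16:40.
Keiko ∩ Anders: 13:00–13:05.
Keiko ∩ Anders ∩ Priya: (none).
Keiko ∩ Anders ∩ Priya ∩ Sven: (none).
Keiko ∩ Anders ∩ Priya ∩ Sven ∩ Jamal: (none).
No common window.

0 minutes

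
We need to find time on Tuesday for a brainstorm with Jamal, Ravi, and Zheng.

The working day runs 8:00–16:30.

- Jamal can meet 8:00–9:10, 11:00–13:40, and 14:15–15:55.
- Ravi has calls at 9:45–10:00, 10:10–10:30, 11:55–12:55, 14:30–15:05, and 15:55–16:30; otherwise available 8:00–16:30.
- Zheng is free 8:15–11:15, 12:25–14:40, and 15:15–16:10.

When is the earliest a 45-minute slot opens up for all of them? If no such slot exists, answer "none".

08:15

Ravi free within 08:00–16:30: 08:00–09:45, 10:00–10:10, 10:30–11:55, 12:55–14:30, 15:05–15:55.
Jamal ∩ Ravi: 08:00–09:10, 11:00–11:55, 12:55–13:40, 14:15–14:30, 15:05–15:55.
Jamal ∩ Ravi ∩ Zheng: 08:15–09:10, 11:00–11:15, 12:55–13:40, 14:15–14:30, 15:15–15:55.
Windows ≥ 45 min: 08:15–09:10, 12:55–13:40.
Earliest such window starts at 08:15.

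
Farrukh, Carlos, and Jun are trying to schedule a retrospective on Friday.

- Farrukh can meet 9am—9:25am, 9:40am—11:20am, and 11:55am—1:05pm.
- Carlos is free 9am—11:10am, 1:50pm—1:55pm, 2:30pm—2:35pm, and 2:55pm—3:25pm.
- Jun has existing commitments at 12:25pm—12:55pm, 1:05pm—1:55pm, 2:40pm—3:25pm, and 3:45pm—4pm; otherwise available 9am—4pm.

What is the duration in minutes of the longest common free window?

90 minutes

Jun free within 09:00–16:00: 09:00–12:25, 12:55–13:05, 13:55–14:40, 15:25–15:45.
Farrukh ∩ Carlos: 09:00–09:25, 09:40–11:10.
Farrukh ∩ Carlos ∩ Jun: 09:00–09:25, 09:40–11:10.
Common window lengths: 25, 90 min; longest is 90.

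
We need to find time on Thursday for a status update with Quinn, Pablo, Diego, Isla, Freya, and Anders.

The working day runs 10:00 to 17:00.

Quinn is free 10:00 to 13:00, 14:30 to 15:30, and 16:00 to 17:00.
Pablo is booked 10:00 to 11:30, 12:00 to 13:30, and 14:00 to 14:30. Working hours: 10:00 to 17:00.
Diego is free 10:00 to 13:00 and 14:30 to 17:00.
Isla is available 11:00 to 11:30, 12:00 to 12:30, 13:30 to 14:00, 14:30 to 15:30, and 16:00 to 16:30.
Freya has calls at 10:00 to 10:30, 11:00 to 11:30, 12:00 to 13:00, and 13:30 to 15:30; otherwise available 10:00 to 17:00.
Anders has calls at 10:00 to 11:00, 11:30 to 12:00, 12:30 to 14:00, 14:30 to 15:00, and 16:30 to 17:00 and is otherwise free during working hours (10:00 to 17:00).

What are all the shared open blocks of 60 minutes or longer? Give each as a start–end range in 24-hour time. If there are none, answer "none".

none

Pablo free within 10:00–17:00: 11:30–12:00, 13:30–14:00, 14:30–17:00.
Freya free within 10:00–17:00: 10:30–11:00, 11:30–12:00, 13:00–13:30, 15:30–17:00.
Anders free within 10:00–17:00: 11:00–11:30, 12:00–12:30, 14:00–14:30, 15:00–16:30.
Quinn ∩ Pablo: 11:30–12:00, 14:30–15:30, 16:00–17:00.
Quinn ∩ Pablo ∩ Diego: 11:30–12:00, 14:30–15:30, 16:00–17:00.
Quinn ∩ Pablo ∩ Diego ∩ Isla: 14:30–15:30, 16:00–16:30.
Quinn ∩ Pablo ∩ Diego ∩ Isla ∩ Freya: 16:00–16:30.
Quinn ∩ Pablo ∩ Diego ∩ Isla ∩ Freya ∩ Anders: 16:00–16:30.
Windows ≥ 60 min: (none).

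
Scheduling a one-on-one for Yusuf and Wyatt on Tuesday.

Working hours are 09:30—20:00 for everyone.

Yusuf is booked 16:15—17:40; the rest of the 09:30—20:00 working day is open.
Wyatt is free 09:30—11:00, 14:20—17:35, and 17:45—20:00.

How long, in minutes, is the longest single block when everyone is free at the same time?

135 minutes

Yusuf free within 09:30–20:00: 09:30–16:15, 17:40–20:00.
Yusuf ∩ Wyatt: 09:30–11:00, 14:20–16:15, 17:45–20:00.
Common window lengths: 90, 115, 135 min; longest is 135.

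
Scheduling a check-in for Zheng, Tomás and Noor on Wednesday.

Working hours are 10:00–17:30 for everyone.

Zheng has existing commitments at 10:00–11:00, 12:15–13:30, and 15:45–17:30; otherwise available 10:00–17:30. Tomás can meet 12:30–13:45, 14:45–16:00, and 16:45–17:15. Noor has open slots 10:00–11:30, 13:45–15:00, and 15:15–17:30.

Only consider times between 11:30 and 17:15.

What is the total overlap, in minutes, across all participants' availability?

45 minutes

Zheng free within 10:00–17:30: 11:00–12:15, 13:30–15:45.
Zheng ∩ Tomás: 13:30–13:45, 14:45–15:45.
Zheng ∩ Tomás ∩ Noor: 14:45–15:00, 15:15–15:45.
Restricted to 11:30–17:15: 14:45–15:00, 15:15–15:45.
Total common minutes: 15 + 30 = 45.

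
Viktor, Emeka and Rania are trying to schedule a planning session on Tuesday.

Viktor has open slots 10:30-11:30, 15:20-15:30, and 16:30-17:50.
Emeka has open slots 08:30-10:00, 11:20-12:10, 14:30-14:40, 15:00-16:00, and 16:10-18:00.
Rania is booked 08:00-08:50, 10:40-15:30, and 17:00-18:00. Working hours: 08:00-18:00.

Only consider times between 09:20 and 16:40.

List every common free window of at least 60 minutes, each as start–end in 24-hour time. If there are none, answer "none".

Rania free within 08:00–18:00: 08:50–10:40, 15:30–17:00.
Viktor ∩ Emeka: 11:20–11:30, 15:20–15:30, 16:30–17:50.
Viktor ∩ Emeka ∩ Rania: 16:30–17:00.
Restricted to 09:20–16:40: 16:30–16:40.
Windows ≥ 60 min: (none).

none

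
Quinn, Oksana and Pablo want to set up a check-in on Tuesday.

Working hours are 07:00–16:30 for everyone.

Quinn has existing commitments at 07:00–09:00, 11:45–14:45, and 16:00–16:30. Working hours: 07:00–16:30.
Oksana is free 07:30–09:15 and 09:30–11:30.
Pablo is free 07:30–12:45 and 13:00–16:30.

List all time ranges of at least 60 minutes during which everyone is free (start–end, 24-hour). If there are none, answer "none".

09:30–11:30

Quinn free within 07:00–16:30: 09:00–11:45, 14:45–16:00.
Quinn ∩ Oksana: 09:00–09:15, 09:30–11:30.
Quinn ∩ Oksana ∩ Pablo: 09:00–09:15, 09:30–11:30.
Windows ≥ 60 min: 09:30–11:30.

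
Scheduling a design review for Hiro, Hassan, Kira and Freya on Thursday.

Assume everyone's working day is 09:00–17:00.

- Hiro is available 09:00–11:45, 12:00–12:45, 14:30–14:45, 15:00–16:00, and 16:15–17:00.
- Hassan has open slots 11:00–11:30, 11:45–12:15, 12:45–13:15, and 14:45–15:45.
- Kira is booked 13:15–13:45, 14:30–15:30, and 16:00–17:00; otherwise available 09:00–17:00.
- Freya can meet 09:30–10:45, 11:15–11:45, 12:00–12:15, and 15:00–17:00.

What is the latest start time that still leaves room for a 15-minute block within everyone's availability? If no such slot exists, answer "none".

Kira free within 09:00–17:00: 09:00–13:15, 13:45–14:30, 15:30–16:00.
Hiro ∩ Hassan: 11:00–11:30, 12:00–12:15, 15:00–15:45.
Hiro ∩ Hassan ∩ Kira: 11:00–11:30, 12:00–12:15, 15:30–15:45.
Hiro ∩ Hassan ∩ Kira ∩ Freya: 11:15–11:30, 12:00–12:15, 15:30–15:45.
Windows ≥ 15 min: 11:15–11:30, 12:00–12:15, 15:30–15:45.
Latest start in the last window 15:30–15:45 is 15:45 − 15 min = 15:30.

15:30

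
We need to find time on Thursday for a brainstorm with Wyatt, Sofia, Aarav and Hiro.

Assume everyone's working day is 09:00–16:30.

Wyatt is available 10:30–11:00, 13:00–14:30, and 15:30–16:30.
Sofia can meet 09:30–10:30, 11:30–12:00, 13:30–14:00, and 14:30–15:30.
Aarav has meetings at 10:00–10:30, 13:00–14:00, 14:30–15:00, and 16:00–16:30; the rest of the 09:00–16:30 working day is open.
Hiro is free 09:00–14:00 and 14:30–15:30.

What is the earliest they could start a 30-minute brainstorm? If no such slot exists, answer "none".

none

Aarav free within 09:00–16:30: 09:00–10:00, 10:30–13:00, 14:00–14:30, 15:00–16:00.
Wyatt ∩ Sofia: 13:30–14:00.
Wyatt ∩ Sofia ∩ Aarav: (none).
Wyatt ∩ Sofia ∩ Aarav ∩ Hiro: (none).
Windows ≥ 30 min: (none).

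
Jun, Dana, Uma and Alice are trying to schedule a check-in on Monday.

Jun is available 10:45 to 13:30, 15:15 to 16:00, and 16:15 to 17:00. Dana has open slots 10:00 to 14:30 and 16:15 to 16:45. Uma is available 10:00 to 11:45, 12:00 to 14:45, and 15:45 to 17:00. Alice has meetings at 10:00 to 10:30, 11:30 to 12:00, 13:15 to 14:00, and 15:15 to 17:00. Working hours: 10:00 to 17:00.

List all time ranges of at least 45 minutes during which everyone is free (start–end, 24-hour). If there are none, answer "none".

10:45–11:30, 12:00–13:15

Alice free within 10:00–17:00: 10:30–11:30, 12:00–13:15, 14:00–15:15.
Jun ∩ Dana: 10:45–13:30, 16:15–16:45.
Jun ∩ Dana ∩ Uma: 10:45–11:45, 12:00–13:30, 16:15–16:45.
Jun ∩ Dana ∩ Uma ∩ Alice: 10:45–11:30, 12:00–13:15.
Windows ≥ 45 min: 10:45–11:30, 12:00–13:15.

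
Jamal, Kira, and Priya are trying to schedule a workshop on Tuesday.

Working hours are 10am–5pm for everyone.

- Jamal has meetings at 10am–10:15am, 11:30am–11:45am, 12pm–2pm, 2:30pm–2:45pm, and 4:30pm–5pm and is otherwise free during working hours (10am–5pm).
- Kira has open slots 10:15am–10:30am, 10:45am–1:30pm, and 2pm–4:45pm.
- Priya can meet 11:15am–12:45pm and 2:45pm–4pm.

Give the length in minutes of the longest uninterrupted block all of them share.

Jamal free within 10:00–17:00: 10:15–11:30, 11:45–12:00, 14:00–14:30, 14:45–16:30.
Jamal ∩ Kira: 10:15–10:30, 10:45–11:30, 11:45–12:00, 14:00–14:30, 14:45–16:30.
Jamal ∩ Kira ∩ Priya: 11:15–11:30, 11:45–12:00, 14:45–16:00.
Common window lengths: 15, 15, 75 min; longest is 75.

75 minutes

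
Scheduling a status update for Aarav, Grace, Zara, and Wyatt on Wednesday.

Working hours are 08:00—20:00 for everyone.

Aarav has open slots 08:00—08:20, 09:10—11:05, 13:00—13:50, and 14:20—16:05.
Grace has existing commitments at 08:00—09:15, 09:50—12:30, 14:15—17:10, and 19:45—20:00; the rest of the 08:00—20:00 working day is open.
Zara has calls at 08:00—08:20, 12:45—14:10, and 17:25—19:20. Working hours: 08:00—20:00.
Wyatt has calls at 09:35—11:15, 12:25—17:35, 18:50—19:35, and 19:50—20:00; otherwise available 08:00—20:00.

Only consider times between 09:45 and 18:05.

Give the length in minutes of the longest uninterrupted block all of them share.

0 minutes

Grace free within 08:00–20:00: 09:15–09:50, 12:30–14:15, 17:10–19:45.
Zara free within 08:00–20:00: 08:20–12:45, 14:10–17:25, 19:20–20:00.
Wyatt free within 08:00–20:00: 08:00–09:35, 11:15–12:25, 17:35–18:50, 19:35–19:50.
Aarav ∩ Grace: 09:15–09:50, 13:00–13:50.
Aarav ∩ Grace ∩ Zara: 09:15–09:50.
Aarav ∩ Grace ∩ Zara ∩ Wyatt: 09:15–09:35.
Restricted to 09:45–18:05: (none).
No common window.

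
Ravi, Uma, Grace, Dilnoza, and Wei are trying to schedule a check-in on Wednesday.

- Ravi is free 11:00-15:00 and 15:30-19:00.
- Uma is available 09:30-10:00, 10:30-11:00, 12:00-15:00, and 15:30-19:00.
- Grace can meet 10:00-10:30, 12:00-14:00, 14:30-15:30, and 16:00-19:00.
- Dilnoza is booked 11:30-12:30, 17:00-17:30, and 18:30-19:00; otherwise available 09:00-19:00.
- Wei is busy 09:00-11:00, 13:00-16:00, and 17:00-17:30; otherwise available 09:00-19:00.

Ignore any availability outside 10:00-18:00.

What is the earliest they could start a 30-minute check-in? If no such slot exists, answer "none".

12:30

Dilnoza free within 09:00–19:00: 09:00–11:30, 12:30–17:00, 17:30–18:30.
Wei free within 09:00–19:00: 11:00–13:00, 16:00–17:00, 17:30–19:00.
Ravi ∩ Uma: 12:00–15:00, 15:30–19:00.
Ravi ∩ Uma ∩ Grace: 12:00–14:00, 14:30–15:00, 16:00–19:00.
Ravi ∩ Uma ∩ Grace ∩ Dilnoza: 12:30–14:00, 14:30–15:00, 16:00–17:00, 17:30–18:30.
Ravi ∩ Uma ∩ Grace ∩ Dilnoza ∩ Wei: 12:30–13:00, 16:00–17:00, 17:30–18:30.
Restricted to 10:00–18:00: 12:30–13:00, 16:00–17:00, 17:30–18:00.
Windows ≥ 30 min: 12:30–13:00, 16:00–17:00, 17:30–18:00.
Earliest such window starts at 12:30.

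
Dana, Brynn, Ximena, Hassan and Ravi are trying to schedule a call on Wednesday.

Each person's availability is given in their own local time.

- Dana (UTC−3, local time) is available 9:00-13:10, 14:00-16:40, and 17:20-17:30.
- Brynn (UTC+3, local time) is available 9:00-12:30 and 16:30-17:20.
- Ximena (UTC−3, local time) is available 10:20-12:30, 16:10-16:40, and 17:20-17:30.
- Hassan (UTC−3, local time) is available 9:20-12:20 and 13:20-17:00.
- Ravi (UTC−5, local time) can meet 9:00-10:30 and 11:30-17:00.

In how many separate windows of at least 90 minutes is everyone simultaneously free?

0

Dana → UTC: 12:00–16:10, 17:00–19:40, 20:20–20:30.
Brynn → UTC: 06:00–09:30, 13:30–14:20.
Ximena → UTC: 13:20–15:30, 19:10–19:40, 20:20–20:30.
Hassan → UTC: 12:20–15:20, 16:20–20:00.
Ravi → UTC: 14:00–15:30, 16:30–22:00.
Dana ∩ Brynn: 13:30–14:20.
Dana ∩ Brynn ∩ Ximena: 13:30–14:20.
Dana ∩ Brynn ∩ Ximena ∩ Hassan: 13:30–14:20.
Dana ∩ Brynn ∩ Ximena ∩ Hassan ∩ Ravi: 14:00–14:20.
Windows ≥ 90 min: (none).
That's 0 windows.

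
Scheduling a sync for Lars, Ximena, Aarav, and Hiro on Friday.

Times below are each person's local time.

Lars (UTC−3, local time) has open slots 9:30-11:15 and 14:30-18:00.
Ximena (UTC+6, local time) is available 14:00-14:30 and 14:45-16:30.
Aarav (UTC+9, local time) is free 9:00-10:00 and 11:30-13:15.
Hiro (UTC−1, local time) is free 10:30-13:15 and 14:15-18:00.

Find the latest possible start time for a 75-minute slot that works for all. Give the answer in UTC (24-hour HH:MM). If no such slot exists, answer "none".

Lars → UTC: 12:30–14:15, 17:30–21:00.
Ximena → UTC: 08:00–08:30, 08:45–10:30.
Aarav → UTC: 00:00–01:00, 02:30–04:15.
Hiro → UTC: 11:30–14:15, 15:15–19:00.
Lars ∩ Ximena: (none).
Lars ∩ Ximena ∩ Aarav: (none).
Lars ∩ Ximena ∩ Aarav ∩ Hiro: (none).
Windows ≥ 75 min: (none).

none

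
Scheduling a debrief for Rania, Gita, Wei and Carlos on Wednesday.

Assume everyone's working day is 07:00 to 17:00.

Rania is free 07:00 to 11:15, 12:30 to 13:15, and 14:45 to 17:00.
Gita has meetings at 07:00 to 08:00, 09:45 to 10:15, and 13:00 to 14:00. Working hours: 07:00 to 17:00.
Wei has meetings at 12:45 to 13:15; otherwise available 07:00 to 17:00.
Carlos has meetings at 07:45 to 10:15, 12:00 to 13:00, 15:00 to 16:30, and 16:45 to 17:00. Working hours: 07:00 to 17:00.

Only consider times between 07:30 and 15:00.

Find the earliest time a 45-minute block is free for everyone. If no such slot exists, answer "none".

Gita free within 07:00–17:00: 08:00–09:45, 10:15–13:00, 14:00–17:00.
Wei free within 07:00–17:00: 07:00–12:45, 13:15–17:00.
Carlos free within 07:00–17:00: 07:00–07:45, 10:15–12:00, 13:00–15:00, 16:30–16:45.
Rania ∩ Gita: 08:00–09:45, 10:15–11:15, 12:30–13:00, 14:45–17:00.
Rania ∩ Gita ∩ Wei: 08:00–09:45, 10:15–11:15, 12:30–12:45, 14:45–17:00.
Rania ∩ Gita ∩ Wei ∩ Carlos: 10:15–11:15, 14:45–15:00, 16:30–16:45.
Restricted to 07:30–15:00: 10:15–11:15, 14:45–15:00.
Windows ≥ 45 min: 10:15–11:15.
Earliest such window starts at 10:15.

10:15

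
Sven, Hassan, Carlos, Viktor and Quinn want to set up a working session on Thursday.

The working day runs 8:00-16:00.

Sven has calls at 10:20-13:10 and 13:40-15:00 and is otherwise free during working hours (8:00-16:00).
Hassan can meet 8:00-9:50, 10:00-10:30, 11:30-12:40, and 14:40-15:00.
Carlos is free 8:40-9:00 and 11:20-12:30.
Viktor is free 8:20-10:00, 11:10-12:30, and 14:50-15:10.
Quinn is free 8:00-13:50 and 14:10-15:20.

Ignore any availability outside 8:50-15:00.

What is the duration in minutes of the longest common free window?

10 minutes

Sven free within 08:00–16:00: 08:00–10:20, 13:10–13:40, 15:00–16:00.
Sven ∩ Hassan: 08:00–09:50, 10:00–10:20.
Sven ∩ Hassan ∩ Carlos: 08:40–09:00.
Sven ∩ Hassan ∩ Carlos ∩ Viktor: 08:40–09:00.
Sven ∩ Hassan ∩ Carlos ∩ Viktor ∩ Quinn: 08:40–09:00.
Restricted to 08:50–15:00: 08:50–09:00.
Single common window of 10 minutes.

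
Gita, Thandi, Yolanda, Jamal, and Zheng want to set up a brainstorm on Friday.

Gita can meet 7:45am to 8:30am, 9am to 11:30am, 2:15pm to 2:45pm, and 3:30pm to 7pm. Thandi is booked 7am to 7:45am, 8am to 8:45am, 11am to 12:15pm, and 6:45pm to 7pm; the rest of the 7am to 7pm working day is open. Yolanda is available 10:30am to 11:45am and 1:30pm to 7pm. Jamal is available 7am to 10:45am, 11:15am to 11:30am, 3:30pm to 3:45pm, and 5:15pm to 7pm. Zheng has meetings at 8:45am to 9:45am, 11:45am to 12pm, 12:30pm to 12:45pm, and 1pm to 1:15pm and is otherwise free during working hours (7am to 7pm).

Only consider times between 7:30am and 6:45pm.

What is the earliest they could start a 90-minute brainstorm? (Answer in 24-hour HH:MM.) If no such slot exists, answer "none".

17:15

Thandi free within 07:00–19:00: 07:45–08:00, 08:45–11:00, 12:15–18:45.
Zheng free within 07:00–19:00: 07:00–08:45, 09:45–11:45, 12:00–12:30, 12:45–13:00, 13:15–19:00.
Gita ∩ Thandi: 07:45–08:00, 09:00–11:00, 14:15–14:45, 15:30–18:45.
Gita ∩ Thandi ∩ Yolanda: 10:30–11:00, 14:15–14:45, 15:30–18:45.
Gita ∩ Thandi ∩ Yolanda ∩ Jamal: 10:30–10:45, 15:30–15:45, 17:15–18:45.
Gita ∩ Thandi ∩ Yolanda ∩ Jamal ∩ Zheng: 10:30–10:45, 15:30–15:45, 17:15–18:45.
Restricted to 07:30–18:45: 10:30–10:45, 15:30–15:45, 17:15–18:45.
Windows ≥ 90 min: 17:15–18:45.
Earliest such window starts at 17:15.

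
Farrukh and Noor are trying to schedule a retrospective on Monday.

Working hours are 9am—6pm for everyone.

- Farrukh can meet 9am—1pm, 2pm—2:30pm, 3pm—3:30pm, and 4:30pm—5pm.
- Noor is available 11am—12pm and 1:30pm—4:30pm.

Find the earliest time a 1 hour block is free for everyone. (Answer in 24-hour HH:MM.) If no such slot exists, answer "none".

Farrukh ∩ Noor: 11:00–12:00, 14:00–14:30, 15:00–15:30.
Windows ≥ 60 min: 11:00–12:00.
Earliest such window starts at 11:00.

11:00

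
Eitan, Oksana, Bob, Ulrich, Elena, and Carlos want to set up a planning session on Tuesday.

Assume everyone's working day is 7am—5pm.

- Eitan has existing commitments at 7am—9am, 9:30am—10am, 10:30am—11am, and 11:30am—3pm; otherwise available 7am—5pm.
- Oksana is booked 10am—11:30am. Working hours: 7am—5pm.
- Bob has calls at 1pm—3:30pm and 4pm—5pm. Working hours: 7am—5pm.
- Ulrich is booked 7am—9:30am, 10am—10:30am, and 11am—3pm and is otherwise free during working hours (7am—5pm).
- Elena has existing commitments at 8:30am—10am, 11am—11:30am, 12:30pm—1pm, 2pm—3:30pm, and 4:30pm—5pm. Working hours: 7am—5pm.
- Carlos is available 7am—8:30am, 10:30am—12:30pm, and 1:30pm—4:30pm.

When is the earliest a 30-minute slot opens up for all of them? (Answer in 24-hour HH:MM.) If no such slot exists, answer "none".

Eitan free within 07:00–17:00: 09:00–09:30, 10:00–10:30, 11:00–11:30, 15:00–17:00.
Oksana free within 07:00–17:00: 07:00–10:00, 11:30–17:00.
Bob free within 07:00–17:00: 07:00–13:00, 15:30–16:00.
Ulrich free within 07:00–17:00: 09:30–10:00, 10:30–11:00, 15:00–17:00.
Elena free within 07:00–17:00: 07:00–08:30, 10:00–11:00, 11:30–12:30, 13:00–14:00, 15:30–16:30.
Eitan ∩ Oksana: 09:00–09:30, 15:00–17:00.
Eitan ∩ Oksana ∩ Bob: 09:00–09:30, 15:30–16:00.
Eitan ∩ Oksana ∩ Bob ∩ Ulrich: 15:30–16:00.
Eitan ∩ Oksana ∩ Bob ∩ Ulrich ∩ Elena: 15:30–16:00.
Eitan ∩ Oksana ∩ Bob ∩ Ulrich ∩ Elena ∩ Carlos: 15:30–16:00.
Windows ≥ 30 min: 15:30–16:00.
Earliest such window starts at 15:30.

15:30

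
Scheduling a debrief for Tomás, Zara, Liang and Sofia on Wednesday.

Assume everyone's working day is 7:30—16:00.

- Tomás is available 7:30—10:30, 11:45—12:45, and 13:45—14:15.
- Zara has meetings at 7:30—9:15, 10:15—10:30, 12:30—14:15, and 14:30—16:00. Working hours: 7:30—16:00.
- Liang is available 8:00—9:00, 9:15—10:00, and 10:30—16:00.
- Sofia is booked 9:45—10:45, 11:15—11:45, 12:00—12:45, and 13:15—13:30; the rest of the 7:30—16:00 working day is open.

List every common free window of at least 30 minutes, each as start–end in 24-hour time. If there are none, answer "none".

Zara free within 07:30–16:00: 09:15–10:15, 10:30–12:30, 14:15–14:30.
Sofia free within 07:30–16:00: 07:30–09:45, 10:45–11:15, 11:45–12:00, 12:45–13:15, 13:30–16:00.
Tomás ∩ Zara: 09:15–10:15, 11:45–12:30.
Tomás ∩ Zara ∩ Liang: 09:15–10:00, 11:45–12:30.
Tomás ∩ Zara ∩ Liang ∩ Sofia: 09:15–09:45, 11:45–12:00.
Windows ≥ 30 min: 09:15–09:45.

09:15–09:45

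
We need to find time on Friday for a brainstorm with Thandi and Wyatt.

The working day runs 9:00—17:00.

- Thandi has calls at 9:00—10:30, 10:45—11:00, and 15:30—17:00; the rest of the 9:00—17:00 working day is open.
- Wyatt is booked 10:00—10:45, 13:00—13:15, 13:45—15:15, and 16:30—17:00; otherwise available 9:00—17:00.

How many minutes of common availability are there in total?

Thandi free within 09:00–17:00: 10:30–10:45, 11:00–15:30.
Wyatt free within 09:00–17:00: 09:00–10:00, 10:45–13:00, 13:15–13:45, 15:15–16:30.
Thandi ∩ Wyatt: 11:00–13:00, 13:15–13:45, 15:15–15:30.
Total common minutes: 120 + 30 + 15 = 165.

165 minutes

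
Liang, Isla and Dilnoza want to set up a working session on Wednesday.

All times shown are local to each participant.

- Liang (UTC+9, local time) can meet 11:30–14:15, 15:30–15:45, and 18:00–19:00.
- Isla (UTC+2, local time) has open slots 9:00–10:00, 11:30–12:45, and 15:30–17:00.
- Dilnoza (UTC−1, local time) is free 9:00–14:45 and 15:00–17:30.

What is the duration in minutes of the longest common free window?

0 minutes

Liang → UTC: 02:30–05:15, 06:30–06:45, 09:00–10:00.
Isla → UTC: 07:00–08:00, 09:30–10:45, 13:30–15:00.
Dilnoza → UTC: 10:00–15:45, 16:00–18:30.
Liang ∩ Isla: 09:30–10:00.
Liang ∩ Isla ∩ Dilnoza: (none).
No common window.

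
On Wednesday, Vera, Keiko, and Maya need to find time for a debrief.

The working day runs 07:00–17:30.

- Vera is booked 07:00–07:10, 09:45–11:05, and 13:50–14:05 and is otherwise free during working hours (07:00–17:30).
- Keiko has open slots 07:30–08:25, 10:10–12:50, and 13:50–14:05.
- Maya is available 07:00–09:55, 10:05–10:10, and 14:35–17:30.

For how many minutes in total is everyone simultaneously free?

Vera free within 07:00–17:30: 07:10–09:45, 11:05–13:50, 14:05–17:30.
Vera ∩ Keiko: 07:30–08:25, 11:05–12:50.
Vera ∩ Keiko ∩ Maya: 07:30–08:25.
Total common minutes: 55.

55 minutes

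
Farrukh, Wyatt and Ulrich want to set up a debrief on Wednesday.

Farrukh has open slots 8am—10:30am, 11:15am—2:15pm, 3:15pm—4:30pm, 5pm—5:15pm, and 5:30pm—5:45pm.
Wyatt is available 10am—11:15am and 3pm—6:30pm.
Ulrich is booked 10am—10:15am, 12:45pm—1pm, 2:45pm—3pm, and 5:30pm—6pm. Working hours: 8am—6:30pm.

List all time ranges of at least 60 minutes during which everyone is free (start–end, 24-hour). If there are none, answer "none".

15:15–16:30

Ulrich free within 08:00–18:30: 08:00–10:00, 10:15–12:45, 13:00–14:45, 15:00–17:30, 18:00–18:30.
Farrukh ∩ Wyatt: 10:00–10:30, 15:15–16:30, 17:00–17:15, 17:30–17:45.
Farrukh ∩ Wyatt ∩ Ulrich: 10:15–10:30, 15:15–16:30, 17:00–17:15.
Windows ≥ 60 min: 15:15–16:30.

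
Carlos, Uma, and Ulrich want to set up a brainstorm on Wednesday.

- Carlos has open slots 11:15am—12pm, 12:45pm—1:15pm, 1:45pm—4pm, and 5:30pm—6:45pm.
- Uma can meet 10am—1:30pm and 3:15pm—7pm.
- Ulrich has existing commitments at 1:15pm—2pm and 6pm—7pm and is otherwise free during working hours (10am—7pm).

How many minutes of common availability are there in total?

150 minutes

Ulrich free within 10:00–19:00: 10:00–13:15, 14:00–18:00.
Carlos ∩ Uma: 11:15–12:00, 12:45–13:15, 15:15–16:00, 17:30–18:45.
Carlos ∩ Uma ∩ Ulrich: 11:15–12:00, 12:45–13:15, 15:15–16:00, 17:30–18:00.
Total common minutes: 45 + 30 + 45 + 30 = 150.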